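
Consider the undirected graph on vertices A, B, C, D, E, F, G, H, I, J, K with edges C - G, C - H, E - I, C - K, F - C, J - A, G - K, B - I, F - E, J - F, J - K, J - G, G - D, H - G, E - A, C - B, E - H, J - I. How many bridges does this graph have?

1

The edges on the cycle J-F-C-H-G-K-J are not bridges since each lies on that cycle.
But removing D - G disconnects D from G — this is a bridge.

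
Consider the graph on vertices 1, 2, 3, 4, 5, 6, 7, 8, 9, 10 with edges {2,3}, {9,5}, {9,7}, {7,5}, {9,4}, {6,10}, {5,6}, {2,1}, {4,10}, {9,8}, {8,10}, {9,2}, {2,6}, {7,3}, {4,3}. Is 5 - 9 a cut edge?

No

After removing 5 - 9, the path 5-7-9 still connects them, so the edge is not a bridge.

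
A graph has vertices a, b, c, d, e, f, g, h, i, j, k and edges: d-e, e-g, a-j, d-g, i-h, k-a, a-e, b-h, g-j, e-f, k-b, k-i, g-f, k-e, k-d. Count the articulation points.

Removing k increases the component count from 2 to 3, so k is a cut vertex.
By contrast removing g leaves 2 components; it is not a cut vertex. No other vertex is a cut vertex either.

1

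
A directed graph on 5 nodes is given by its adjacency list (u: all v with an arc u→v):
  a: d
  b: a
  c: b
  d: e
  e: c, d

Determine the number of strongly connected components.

1

{a, b, c, d, e} are all mutually reachable — one SCC of size 5.
That gives 1 strongly connected component.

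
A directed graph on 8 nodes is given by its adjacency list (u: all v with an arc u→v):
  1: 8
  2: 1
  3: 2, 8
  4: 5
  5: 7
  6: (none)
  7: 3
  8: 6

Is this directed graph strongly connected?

There is no directed path from 1 to 2, so the graph is not strongly connected.

No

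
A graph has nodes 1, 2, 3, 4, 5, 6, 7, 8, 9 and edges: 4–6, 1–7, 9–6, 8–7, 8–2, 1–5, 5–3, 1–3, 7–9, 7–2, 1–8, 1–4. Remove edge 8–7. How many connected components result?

8 and 7 are still connected via 8-1-7, so the component count stays at 1.

1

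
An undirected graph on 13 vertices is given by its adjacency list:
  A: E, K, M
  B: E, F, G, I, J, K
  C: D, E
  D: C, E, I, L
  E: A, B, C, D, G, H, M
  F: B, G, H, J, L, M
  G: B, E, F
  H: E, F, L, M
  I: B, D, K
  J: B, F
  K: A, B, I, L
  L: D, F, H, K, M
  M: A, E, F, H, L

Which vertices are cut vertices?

Removing H, for instance, still leaves 1 component. No single vertex removal increases the component count — the graph has no articulation points.

none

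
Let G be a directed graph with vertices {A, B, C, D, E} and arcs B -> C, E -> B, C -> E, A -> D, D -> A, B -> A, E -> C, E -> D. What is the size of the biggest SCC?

{B, C, E} are all mutually reachable — one SCC of size 3.
{A, D} are all mutually reachable — one SCC of size 2.
The largest has 3 vertices.

3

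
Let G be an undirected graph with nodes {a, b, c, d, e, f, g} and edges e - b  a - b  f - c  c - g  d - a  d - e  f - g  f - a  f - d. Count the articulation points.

1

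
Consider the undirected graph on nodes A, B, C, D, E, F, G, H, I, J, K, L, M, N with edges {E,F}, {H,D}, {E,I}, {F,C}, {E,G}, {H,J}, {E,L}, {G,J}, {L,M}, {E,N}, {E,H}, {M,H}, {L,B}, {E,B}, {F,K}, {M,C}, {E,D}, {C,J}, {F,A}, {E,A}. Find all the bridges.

E-I, E-N, F-K

The edges on the cycle E-F-C-J-H-M-L-E are not bridges since each lies on that cycle.
But removing E–I disconnects E from I; removing F–K disconnects F from K; removing N–E disconnects N from E — these are bridges.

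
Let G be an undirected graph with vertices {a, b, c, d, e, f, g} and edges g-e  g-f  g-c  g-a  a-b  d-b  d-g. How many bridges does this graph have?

3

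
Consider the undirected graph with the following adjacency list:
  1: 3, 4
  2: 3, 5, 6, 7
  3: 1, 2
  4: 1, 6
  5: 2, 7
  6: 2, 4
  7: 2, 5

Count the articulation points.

1

Removing 2 increases the component count from 1 to 2, so 2 is a cut vertex.
By contrast removing 4 leaves 1 component; it is not a cut vertex. No other vertex is a cut vertex either.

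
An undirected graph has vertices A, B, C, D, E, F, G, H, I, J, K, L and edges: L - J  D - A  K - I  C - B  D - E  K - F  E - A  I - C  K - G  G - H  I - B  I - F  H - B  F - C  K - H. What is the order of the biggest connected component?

7

Starting from J we can reach J, L. That is one component of size 2.
Starting from A we can reach A, D, E. That is one component of size 3.
Starting from B we can reach B, C, F, G, H, I, K. That is one component of size 7.
The largest has 7 vertices.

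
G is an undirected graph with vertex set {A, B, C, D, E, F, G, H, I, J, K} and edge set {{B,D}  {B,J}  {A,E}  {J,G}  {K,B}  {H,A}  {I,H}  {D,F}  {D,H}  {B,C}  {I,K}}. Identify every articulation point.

A, B, D, H, J

Removing A increases the component count from 1 to 2, so A is a cut vertex.
Removing B increases the component count from 1 to 3, so B is a cut vertex.
Removing D increases the component count from 1 to 2, so D is a cut vertex.
Likewise H, J are cut vertices.
By contrast removing F leaves 1 component; it is not a cut vertex. No other vertex is a cut vertex either.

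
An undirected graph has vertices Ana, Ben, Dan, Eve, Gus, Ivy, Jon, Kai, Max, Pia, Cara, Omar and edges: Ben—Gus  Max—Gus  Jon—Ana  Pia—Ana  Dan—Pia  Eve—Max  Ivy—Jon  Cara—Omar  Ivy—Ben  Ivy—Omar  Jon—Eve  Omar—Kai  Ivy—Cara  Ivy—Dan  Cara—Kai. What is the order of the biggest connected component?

Starting from Ana we can reach Ana, Ben, Dan, Eve, Gus, Ivy, Jon, Kai, Max, Pia, Cara, Omar. That is one component of size 12.
The largest has 12 vertices.

12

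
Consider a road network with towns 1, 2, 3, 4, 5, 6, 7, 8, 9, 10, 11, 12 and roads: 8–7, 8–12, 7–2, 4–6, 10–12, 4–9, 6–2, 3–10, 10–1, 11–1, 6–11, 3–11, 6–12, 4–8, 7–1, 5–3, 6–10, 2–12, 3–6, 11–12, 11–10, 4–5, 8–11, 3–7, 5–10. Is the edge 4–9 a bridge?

Yes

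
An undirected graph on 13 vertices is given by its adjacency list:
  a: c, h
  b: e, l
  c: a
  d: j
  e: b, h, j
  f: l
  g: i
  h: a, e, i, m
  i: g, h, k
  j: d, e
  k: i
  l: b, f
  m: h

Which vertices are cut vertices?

a, b, e, h, i, j, l

Removing a increases the component count from 1 to 2, so a is a cut vertex.
Removing b increases the component count from 1 to 2, so b is a cut vertex.
Removing e increases the component count from 1 to 3, so e is a cut vertex.
Likewise h, i, j, l are cut vertices.
By contrast removing g leaves 1 component; it is not a cut vertex. No other vertex is a cut vertex either.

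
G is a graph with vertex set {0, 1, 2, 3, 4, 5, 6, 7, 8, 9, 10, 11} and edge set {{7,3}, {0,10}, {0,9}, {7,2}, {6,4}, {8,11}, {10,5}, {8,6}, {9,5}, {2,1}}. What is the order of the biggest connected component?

4

Starting from 0 we can reach 0, 5, 9, 10. That is one component of size 4.
Starting from 1 we can reach 1, 2, 3, 7. That is one component of size 4.
Starting from 4 we can reach 4, 6, 8, 11. That is one component of size 4.
The largest has 4 vertices.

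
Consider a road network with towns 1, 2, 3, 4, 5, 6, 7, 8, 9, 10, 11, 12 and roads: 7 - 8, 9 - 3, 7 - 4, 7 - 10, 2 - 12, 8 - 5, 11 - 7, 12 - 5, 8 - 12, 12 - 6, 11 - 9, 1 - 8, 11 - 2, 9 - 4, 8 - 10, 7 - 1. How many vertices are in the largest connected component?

12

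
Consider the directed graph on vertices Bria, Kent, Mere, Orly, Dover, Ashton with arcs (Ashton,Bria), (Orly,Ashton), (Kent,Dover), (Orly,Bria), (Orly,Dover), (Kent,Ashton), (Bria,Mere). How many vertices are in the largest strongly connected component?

{Orly} is an SCC by itself.
{Mere} is an SCC by itself.
{Ashton} is an SCC by itself.
{Kent} is an SCC by itself.
{Bria} is an SCC by itself.
(and 1 more singleton SCC)
The largest has 1 vertex.

1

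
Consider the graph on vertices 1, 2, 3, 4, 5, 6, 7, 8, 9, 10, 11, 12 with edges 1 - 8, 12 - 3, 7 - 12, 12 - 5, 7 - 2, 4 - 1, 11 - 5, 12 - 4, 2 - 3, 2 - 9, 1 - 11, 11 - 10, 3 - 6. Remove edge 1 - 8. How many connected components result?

2

Before removal there is 1 component.
1 - 8 is a bridge — removing it separates 1's side from 8's side.
After removal: 2 components.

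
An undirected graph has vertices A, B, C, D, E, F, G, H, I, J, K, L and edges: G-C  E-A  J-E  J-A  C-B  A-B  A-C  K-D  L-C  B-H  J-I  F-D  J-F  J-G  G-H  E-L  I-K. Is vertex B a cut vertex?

No

Deleting B leaves 1 component (was 1) (its neighbors A, C, H remain connected to each other), so B is not a cut vertex.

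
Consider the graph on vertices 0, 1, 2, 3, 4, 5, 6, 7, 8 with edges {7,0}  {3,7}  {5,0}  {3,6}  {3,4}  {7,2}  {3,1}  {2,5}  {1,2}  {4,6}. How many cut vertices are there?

1

Removing 3 increases the component count from 2 to 3, so 3 is a cut vertex.
By contrast removing 4 leaves 2 components; it is not a cut vertex. No other vertex is a cut vertex either.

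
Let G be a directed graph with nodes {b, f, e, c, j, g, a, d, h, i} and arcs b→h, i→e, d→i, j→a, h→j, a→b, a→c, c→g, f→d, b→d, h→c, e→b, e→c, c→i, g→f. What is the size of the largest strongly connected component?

10

{a, b, c, d, e, f, g, h, i, j} are all mutually reachable — one SCC of size 10.
The largest has 10 vertices.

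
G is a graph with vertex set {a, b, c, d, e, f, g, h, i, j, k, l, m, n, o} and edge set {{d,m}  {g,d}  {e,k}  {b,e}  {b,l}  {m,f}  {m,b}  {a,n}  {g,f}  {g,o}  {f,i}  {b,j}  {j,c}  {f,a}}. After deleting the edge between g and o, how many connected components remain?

3

Before removal there are 2 components.
g—o is a bridge — removing it separates g's side from o's side.
After removal: 3 components.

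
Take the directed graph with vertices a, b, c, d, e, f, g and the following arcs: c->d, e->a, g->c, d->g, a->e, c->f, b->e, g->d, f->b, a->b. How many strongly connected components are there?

3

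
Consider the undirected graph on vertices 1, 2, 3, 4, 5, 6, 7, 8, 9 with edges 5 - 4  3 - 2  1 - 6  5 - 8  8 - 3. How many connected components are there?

4

7 is isolated — a component by itself.
9 is isolated — a component by itself.
Starting from 1 we can reach 1, 6. That is one component of size 2.
Starting from 2 we can reach 2, 3, 4, 5, 8. That is one component of size 5.
Total: 4 components.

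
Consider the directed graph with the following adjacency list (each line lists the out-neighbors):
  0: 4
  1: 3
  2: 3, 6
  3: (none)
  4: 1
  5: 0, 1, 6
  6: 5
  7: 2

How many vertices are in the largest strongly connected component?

2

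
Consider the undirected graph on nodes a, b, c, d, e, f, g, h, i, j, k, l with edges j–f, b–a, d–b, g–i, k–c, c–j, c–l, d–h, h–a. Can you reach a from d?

From d we can reach a, b, d, h, which includes a.

Yes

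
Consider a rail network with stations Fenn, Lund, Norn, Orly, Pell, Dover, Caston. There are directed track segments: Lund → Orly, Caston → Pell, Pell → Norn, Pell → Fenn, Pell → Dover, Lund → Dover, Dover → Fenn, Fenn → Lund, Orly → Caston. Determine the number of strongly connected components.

{Fenn, Lund, Orly, Pell, Dover, Caston} are all mutually reachable — one SCC of size 6.
{Norn} is an SCC by itself.
That gives 2 strongly connected components.

2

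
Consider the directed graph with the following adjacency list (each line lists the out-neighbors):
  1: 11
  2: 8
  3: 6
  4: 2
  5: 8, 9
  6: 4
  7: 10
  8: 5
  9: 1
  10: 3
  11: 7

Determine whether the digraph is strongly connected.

Yes

From 3 we can reach every vertex (1, 2, 3, 4, 5, 6, 7, 8, 9, 10, 11), and every vertex can reach 3 (1, 2, 3, 4, 5, 6, 7, 8, 9, 10, 11). So the whole graph is one strongly connected component.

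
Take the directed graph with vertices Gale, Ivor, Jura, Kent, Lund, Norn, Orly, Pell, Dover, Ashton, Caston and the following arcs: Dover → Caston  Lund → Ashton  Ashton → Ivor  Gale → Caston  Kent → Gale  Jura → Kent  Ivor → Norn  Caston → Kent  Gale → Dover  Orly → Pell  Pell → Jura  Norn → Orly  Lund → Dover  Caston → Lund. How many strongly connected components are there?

1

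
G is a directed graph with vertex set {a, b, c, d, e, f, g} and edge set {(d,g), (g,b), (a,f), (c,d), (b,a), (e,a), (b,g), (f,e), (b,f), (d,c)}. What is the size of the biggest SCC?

{a, e, f} are all mutually reachable — one SCC of size 3.
{c, d} are all mutually reachable — one SCC of size 2.
{b, g} are all mutually reachable — one SCC of size 2.
The largest has 3 vertices.

3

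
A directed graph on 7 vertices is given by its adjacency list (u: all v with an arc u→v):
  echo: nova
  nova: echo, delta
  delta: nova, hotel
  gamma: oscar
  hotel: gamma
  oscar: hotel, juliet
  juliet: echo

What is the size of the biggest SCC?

{echo, nova, delta, gamma, hotel, oscar, juliet} are all mutually reachable — one SCC of size 7.
The largest has 7 vertices.

7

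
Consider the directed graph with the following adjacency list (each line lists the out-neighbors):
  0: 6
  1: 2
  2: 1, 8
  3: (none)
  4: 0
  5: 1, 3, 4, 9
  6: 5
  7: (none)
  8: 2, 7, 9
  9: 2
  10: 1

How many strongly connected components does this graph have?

{0, 4, 5, 6} are all mutually reachable — one SCC of size 4.
{1, 2, 8, 9} are all mutually reachable — one SCC of size 4.
{3} is an SCC by itself.
{10} is an SCC by itself.
{7} is an SCC by itself.
That gives 5 strongly connected components.

5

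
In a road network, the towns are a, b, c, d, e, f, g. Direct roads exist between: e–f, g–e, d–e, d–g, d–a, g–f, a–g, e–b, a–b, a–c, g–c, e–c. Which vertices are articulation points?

none

Removing f, for instance, still leaves 1 component. No single vertex removal increases the component count — the graph has no articulation points.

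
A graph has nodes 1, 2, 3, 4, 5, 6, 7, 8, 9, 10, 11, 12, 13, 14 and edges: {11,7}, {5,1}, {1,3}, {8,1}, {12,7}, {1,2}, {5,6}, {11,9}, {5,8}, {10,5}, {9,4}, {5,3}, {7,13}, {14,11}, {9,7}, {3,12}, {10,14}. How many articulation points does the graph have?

Removing 1 increases the component count from 1 to 2, so 1 is a cut vertex.
Removing 5 increases the component count from 1 to 2, so 5 is a cut vertex.
Removing 7 increases the component count from 1 to 2, so 7 is a cut vertex.
Likewise 9 is a cut vertex.
By contrast removing 2 leaves 1 component; it is not a cut vertex. No other vertex is a cut vertex either.

4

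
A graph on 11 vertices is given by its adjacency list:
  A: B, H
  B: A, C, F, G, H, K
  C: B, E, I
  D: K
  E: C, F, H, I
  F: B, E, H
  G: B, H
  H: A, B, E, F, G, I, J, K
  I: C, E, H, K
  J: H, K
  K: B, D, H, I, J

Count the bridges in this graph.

1

The edges on the cycle H-B-C-I-H are not bridges since each lies on that cycle.
But removing D-K disconnects D from K — this is a bridge.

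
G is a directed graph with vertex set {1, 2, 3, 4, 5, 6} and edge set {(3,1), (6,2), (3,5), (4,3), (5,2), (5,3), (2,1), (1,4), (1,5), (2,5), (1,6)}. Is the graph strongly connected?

From 1 we can reach every vertex (1, 2, 3, 4, 5, 6), and every vertex can reach 1 (1, 2, 3, 4, 5, 6). So the whole graph is one strongly connected component.

Yes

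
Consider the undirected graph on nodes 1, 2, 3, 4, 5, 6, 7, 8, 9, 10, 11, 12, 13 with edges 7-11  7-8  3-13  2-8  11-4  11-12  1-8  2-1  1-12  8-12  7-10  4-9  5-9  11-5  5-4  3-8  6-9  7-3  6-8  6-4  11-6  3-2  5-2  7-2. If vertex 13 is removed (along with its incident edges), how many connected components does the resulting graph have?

With 13 gone, the remaining components are: {1, 2, 3, 4, 5, 6, 7, 8, 9, 10, 11, 12}.
That is 1 component.

1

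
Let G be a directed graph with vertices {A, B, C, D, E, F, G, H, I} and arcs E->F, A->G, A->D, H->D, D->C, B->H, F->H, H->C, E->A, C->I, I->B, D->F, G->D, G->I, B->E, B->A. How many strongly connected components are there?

1

{A, B, C, D, E, F, G, H, I} are all mutually reachable — one SCC of size 9.
That gives 1 strongly connected component.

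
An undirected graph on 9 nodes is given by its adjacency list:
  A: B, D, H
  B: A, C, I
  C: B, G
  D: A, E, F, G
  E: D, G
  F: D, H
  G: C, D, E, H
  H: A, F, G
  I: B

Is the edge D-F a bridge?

After removing D-F, the path D-G-H-F still connects them, so the edge is not a bridge.

No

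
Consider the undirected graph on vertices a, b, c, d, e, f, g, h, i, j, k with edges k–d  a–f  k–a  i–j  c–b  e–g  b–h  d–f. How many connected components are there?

4

Starting from i we can reach i, j. That is one component of size 2.
Starting from e we can reach e, g. That is one component of size 2.
Starting from b we can reach b, c, h. That is one component of size 3.
Starting from a we can reach a, d, f, k. That is one component of size 4.
Total: 4 components.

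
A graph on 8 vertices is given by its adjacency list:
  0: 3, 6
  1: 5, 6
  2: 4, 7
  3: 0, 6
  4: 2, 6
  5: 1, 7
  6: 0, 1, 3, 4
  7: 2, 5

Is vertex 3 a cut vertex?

No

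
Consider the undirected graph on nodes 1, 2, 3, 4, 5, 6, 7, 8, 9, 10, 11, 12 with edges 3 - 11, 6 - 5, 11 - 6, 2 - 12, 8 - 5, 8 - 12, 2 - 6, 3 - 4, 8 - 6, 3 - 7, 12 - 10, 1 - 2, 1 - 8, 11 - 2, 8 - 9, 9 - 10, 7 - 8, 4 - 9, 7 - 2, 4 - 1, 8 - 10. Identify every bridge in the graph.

The edges on the cycle 3-4-1-2-11-3 are not bridges since each lies on that cycle.
Every edge lies on some cycle, so there are no bridges.

none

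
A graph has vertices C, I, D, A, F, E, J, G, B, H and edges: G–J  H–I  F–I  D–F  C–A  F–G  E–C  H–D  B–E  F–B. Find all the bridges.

The edges on the cycle H-D-F-I-H are not bridges since each lies on that cycle.
But removing F–G disconnects F from G; removing B–E disconnects B from E; removing G–J disconnects G from J; removing C–A disconnects C from A — these are bridges.
In total 6 edges are bridges.

A-C, B-E, B-F, C-E, F-G, G-J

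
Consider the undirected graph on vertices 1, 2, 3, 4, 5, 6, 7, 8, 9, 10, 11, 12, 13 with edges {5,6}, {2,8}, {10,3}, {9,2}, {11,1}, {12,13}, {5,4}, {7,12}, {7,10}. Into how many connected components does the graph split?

Starting from 1 we can reach 1, 11. That is one component of size 2.
Starting from 4 we can reach 4, 5, 6. That is one component of size 3.
Starting from 2 we can reach 2, 8, 9. That is one component of size 3.
Starting from 3 we can reach 3, 7, 10, 12, 13. That is one component of size 5.
Total: 4 components.

4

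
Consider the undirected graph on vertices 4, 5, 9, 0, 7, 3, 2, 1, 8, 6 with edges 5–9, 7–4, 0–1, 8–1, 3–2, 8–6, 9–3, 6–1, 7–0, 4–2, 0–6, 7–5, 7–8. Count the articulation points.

Removing 7 increases the component count from 1 to 2, so 7 is a cut vertex.
By contrast removing 0 leaves 1 component; it is not a cut vertex. No other vertex is a cut vertex either.

1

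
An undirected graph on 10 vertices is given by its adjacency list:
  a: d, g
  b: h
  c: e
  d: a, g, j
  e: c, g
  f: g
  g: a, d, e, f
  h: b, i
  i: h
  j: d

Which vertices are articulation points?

Removing d increases the component count from 2 to 3, so d is a cut vertex.
Removing e increases the component count from 2 to 3, so e is a cut vertex.
Removing g increases the component count from 2 to 4, so g is a cut vertex.
Likewise h is a cut vertex.
By contrast removing b leaves 2 components; it is not a cut vertex. No other vertex is a cut vertex either.

d, e, g, h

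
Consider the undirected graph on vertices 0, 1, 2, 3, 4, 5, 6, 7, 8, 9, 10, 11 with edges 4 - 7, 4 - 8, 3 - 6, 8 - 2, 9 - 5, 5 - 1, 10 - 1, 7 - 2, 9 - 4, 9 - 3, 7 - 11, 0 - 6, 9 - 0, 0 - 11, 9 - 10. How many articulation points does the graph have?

1

Removing 9 increases the component count from 1 to 2, so 9 is a cut vertex.
By contrast removing 5 leaves 1 component; it is not a cut vertex. No other vertex is a cut vertex either.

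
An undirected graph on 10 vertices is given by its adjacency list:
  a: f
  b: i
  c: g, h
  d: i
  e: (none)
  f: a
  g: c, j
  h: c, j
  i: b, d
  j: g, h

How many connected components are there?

4

e is isolated — a component by itself.
Starting from a we can reach a, f. That is one component of size 2.
Starting from b we can reach b, d, i. That is one component of size 3.
Starting from c we can reach c, g, h, j. That is one component of size 4.
Total: 4 components.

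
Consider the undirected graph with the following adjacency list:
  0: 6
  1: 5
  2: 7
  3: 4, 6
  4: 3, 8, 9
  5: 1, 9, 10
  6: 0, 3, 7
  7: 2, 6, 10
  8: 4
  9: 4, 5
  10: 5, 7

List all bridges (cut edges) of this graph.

The edges on the cycle 6-3-4-9-5-10-7-6 are not bridges since each lies on that cycle.
But removing 1-5 disconnects 1 from 5; removing 7-2 disconnects 7 from 2; removing 8-4 disconnects 8 from 4; removing 0-6 disconnects 0 from 6 — these are bridges.

0-6, 1-5, 2-7, 4-8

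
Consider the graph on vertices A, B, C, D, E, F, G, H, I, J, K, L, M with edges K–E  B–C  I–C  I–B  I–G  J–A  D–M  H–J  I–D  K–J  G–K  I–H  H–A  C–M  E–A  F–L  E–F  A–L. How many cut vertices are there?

1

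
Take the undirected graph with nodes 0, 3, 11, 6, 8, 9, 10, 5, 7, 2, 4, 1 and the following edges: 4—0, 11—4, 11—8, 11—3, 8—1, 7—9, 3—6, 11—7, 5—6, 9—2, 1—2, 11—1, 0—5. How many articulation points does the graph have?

1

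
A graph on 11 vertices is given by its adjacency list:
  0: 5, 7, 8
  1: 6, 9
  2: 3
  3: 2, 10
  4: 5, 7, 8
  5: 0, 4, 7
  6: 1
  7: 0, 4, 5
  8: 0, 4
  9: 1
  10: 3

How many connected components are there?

Starting from 1 we can reach 1, 6, 9. That is one component of size 3.
Starting from 2 we can reach 2, 3, 10. That is one component of size 3.
Starting from 0 we can reach 0, 4, 5, 7, 8. That is one component of size 5.
Total: 3 components.

3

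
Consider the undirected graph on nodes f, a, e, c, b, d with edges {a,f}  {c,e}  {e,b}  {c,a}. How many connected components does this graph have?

d is isolated — a component by itself.
Starting from a we can reach a, b, c, e, f. That is one component of size 5.
Total: 2 components.

2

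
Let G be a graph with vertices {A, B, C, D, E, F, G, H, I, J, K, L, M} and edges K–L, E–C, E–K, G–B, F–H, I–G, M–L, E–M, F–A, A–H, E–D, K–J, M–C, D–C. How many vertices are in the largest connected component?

7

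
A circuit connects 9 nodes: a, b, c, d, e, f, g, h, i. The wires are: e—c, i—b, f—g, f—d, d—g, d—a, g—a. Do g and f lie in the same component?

Yes

From g we can reach a, d, f, g, which includes f.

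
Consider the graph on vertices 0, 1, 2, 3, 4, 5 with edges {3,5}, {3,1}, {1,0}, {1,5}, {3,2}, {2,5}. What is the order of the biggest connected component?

4 is isolated — a component by itself.
Starting from 0 we can reach 0, 1, 2, 3, 5. That is one component of size 5.
The largest has 5 vertices.

5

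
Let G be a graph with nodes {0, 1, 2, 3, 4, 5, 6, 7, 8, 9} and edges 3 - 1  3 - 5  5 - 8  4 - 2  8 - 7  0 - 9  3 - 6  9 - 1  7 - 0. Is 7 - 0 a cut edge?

No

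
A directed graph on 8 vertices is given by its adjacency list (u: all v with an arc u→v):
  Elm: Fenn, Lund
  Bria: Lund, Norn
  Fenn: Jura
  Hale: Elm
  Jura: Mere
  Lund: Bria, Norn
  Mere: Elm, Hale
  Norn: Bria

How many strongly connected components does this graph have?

2

{Elm, Fenn, Hale, Jura, Mere} are all mutually reachable — one SCC of size 5.
{Bria, Lund, Norn} are all mutually reachable — one SCC of size 3.
That gives 2 strongly connected components.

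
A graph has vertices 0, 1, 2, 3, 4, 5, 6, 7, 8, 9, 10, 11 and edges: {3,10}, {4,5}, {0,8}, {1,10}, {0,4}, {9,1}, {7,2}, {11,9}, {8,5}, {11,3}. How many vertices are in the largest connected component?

6 is isolated — a component by itself.
Starting from 2 we can reach 2, 7. That is one component of size 2.
Starting from 0 we can reach 0, 4, 5, 8. That is one component of size 4.
Starting from 1 we can reach 1, 3, 9, 10, 11. That is one component of size 5.
The largest has 5 vertices.

5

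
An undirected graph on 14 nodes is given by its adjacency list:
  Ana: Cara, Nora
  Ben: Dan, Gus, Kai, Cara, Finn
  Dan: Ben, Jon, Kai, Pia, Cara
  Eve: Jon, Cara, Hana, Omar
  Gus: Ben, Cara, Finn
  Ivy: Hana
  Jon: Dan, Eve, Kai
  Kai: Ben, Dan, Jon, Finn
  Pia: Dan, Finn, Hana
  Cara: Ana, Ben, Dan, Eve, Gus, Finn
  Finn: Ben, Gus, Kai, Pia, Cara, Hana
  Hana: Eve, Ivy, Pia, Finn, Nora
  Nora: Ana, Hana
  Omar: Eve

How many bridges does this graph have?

2

The edges on the cycle Cara-Finn-Ben-Gus-Cara are not bridges since each lies on that cycle.
But removing Hana-Ivy disconnects Hana from Ivy; removing Eve-Omar disconnects Eve from Omar — these are bridges.
That makes 2 bridges.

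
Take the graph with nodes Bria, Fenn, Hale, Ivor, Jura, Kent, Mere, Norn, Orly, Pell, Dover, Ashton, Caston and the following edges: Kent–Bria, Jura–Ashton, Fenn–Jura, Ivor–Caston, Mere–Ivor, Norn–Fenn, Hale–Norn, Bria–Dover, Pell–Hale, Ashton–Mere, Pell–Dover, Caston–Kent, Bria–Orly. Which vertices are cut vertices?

Removing Bria increases the component count from 1 to 2, so Bria is a cut vertex.
By contrast removing Kent leaves 1 component; it is not a cut vertex. No other vertex is a cut vertex either.

Bria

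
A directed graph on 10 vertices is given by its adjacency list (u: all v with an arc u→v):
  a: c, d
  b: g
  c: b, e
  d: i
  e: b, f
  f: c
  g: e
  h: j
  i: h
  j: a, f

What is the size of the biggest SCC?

5

{b, c, e, f, g} are all mutually reachable — one SCC of size 5.
{a, d, h, i, j} are all mutually reachable — one SCC of size 5.
The largest has 5 vertices.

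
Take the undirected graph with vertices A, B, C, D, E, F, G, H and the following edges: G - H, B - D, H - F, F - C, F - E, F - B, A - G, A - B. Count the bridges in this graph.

The edges on the cycle A-G-H-F-B-A are not bridges since each lies on that cycle.
But removing B - D disconnects B from D; removing F - C disconnects F from C; removing F - E disconnects F from E — these are bridges.
That makes 3 bridges.

3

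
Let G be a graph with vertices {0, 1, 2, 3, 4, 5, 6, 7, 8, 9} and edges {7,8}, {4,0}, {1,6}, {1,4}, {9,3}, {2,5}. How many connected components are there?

Starting from 2 we can reach 2, 5. That is one component of size 2.
Starting from 3 we can reach 3, 9. That is one component of size 2.
Starting from 7 we can reach 7, 8. That is one component of size 2.
Starting from 0 we can reach 0, 1, 4, 6. That is one component of size 4.
Total: 4 components.

4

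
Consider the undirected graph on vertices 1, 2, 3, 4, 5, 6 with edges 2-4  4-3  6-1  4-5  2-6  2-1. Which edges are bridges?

The edges on the cycle 2-6-1-2 are not bridges since each lies on that cycle.
But removing 4-5 disconnects 4 from 5; removing 4-3 disconnects 4 from 3; removing 2-4 disconnects 2 from 4 — these are bridges.

2-4, 3-4, 4-5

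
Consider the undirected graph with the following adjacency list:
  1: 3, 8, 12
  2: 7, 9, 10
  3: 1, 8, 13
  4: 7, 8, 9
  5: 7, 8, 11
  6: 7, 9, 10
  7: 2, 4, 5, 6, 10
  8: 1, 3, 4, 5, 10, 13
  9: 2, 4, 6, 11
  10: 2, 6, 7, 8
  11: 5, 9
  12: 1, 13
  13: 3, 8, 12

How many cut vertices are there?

Removing 8 increases the component count from 1 to 2, so 8 is a cut vertex.
By contrast removing 2 leaves 1 component; it is not a cut vertex. No other vertex is a cut vertex either.

1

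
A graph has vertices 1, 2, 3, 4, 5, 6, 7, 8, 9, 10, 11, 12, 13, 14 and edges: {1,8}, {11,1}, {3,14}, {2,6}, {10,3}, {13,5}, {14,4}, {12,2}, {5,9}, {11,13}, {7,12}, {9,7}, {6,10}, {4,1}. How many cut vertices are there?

Removing 1 increases the component count from 1 to 2, so 1 is a cut vertex.
By contrast removing 3 leaves 1 component; it is not a cut vertex. No other vertex is a cut vertex either.

1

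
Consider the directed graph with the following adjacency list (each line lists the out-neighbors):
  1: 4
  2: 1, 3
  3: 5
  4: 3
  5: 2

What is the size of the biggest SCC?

5

{1, 2, 3, 4, 5} are all mutually reachable — one SCC of size 5.
The largest has 5 vertices.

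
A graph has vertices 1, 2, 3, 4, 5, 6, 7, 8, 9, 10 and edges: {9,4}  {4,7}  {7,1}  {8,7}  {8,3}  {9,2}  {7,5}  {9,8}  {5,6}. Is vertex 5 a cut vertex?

Deleting 5 raises the number of components from 2 to 3, so 5 is a cut vertex.

Yes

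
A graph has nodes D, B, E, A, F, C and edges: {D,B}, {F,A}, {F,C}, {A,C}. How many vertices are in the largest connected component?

E is isolated — a component by itself.
Starting from B we can reach B, D. That is one component of size 2.
Starting from A we can reach A, C, F. That is one component of size 3.
The largest has 3 vertices.

3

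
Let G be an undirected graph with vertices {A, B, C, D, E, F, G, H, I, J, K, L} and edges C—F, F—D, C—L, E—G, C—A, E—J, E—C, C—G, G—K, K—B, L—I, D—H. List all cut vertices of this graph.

Removing C increases the component count from 1 to 4, so C is a cut vertex.
Removing D increases the component count from 1 to 2, so D is a cut vertex.
Removing E increases the component count from 1 to 2, so E is a cut vertex.
Likewise F, G, K, L are cut vertices.
By contrast removing I leaves 1 component; it is not a cut vertex. No other vertex is a cut vertex either.

C, D, E, F, G, K, L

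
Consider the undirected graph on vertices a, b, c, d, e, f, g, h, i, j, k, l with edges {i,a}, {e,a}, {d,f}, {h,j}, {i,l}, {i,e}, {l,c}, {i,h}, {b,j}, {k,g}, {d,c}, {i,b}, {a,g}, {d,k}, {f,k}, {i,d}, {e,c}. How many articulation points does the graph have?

Removing i increases the component count from 1 to 2, so i is a cut vertex.
By contrast removing h leaves 1 component; it is not a cut vertex. No other vertex is a cut vertex either.

1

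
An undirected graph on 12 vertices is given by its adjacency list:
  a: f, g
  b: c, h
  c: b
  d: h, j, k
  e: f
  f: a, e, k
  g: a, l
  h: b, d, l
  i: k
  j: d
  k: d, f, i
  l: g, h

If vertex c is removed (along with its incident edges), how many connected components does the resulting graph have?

1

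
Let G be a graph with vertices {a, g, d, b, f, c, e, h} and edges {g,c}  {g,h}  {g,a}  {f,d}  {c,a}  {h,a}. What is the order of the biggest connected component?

e is isolated — a component by itself.
b is isolated — a component by itself.
Starting from d we can reach d, f. That is one component of size 2.
Starting from a we can reach a, c, g, h. That is one component of size 4.
The largest has 4 vertices.

4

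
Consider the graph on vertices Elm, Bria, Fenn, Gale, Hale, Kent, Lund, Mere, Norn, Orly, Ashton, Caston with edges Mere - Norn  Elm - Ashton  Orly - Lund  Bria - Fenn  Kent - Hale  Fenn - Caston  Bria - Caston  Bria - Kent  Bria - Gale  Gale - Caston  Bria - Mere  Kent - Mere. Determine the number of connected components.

Starting from Lund we can reach Lund, Orly. That is one component of size 2.
Starting from Elm we can reach Elm, Ashton. That is one component of size 2.
Starting from Bria we can reach Bria, Fenn, Gale, Hale, Kent, Mere, Norn, Caston. That is one component of size 8.
Total: 3 components.

3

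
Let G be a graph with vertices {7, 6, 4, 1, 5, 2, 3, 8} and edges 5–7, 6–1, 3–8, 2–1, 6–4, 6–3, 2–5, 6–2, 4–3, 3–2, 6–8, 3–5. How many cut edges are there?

1

The edges on the cycle 6-4-3-2-1-6 are not bridges since each lies on that cycle.
But removing 7–5 disconnects 7 from 5 — this is a bridge.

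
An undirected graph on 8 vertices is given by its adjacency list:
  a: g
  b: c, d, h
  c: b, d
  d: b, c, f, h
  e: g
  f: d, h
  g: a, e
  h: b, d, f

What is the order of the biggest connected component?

Starting from a we can reach a, e, g. That is one component of size 3.
Starting from b we can reach b, c, d, f, h. That is one component of size 5.
The largest has 5 vertices.

5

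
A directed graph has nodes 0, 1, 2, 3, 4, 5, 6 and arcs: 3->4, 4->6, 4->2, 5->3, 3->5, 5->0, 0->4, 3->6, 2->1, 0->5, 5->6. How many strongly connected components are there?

5

{0, 3, 5} are all mutually reachable — one SCC of size 3.
{1} is an SCC by itself.
{2} is an SCC by itself.
{4} is an SCC by itself.
{6} is an SCC by itself.
That gives 5 strongly connected components.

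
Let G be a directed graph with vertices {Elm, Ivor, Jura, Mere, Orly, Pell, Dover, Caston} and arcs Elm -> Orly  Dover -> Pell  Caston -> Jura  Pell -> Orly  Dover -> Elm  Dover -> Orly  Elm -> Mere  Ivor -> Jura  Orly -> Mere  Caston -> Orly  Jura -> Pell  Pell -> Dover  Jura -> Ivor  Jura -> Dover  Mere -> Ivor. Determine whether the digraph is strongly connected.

No

There is no directed path from Mere to Caston, so the graph is not strongly connected.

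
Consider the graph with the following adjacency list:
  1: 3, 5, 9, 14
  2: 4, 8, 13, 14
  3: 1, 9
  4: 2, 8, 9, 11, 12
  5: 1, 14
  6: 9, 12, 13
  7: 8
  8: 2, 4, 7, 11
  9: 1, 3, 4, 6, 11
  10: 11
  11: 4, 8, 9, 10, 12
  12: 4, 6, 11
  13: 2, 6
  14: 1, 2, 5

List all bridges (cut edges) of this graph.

The edges on the cycle 11-12-4-2-8-11 are not bridges since each lies on that cycle.
But removing 7-8 disconnects 7 from 8; removing 10-11 disconnects 10 from 11 — these are bridges.

10-11, 7-8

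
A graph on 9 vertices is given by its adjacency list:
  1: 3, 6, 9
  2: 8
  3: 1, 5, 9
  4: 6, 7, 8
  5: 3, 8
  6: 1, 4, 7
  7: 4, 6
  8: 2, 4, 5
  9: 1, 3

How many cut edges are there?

The edges on the cycle 1-3-5-8-4-6-1 are not bridges since each lies on that cycle.
But removing 2-8 disconnects 2 from 8 — this is a bridge.

1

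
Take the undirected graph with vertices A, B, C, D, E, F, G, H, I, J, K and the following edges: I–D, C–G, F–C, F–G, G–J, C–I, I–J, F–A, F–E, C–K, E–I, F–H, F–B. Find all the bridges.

A-F, B-F, C-K, D-I, F-H

The edges on the cycle F-E-I-C-F are not bridges since each lies on that cycle.
But removing I–D disconnects I from D; removing C–K disconnects C from K; removing F–B disconnects F from B; removing F–H disconnects F from H — these are bridges.
In total 5 edges are bridges.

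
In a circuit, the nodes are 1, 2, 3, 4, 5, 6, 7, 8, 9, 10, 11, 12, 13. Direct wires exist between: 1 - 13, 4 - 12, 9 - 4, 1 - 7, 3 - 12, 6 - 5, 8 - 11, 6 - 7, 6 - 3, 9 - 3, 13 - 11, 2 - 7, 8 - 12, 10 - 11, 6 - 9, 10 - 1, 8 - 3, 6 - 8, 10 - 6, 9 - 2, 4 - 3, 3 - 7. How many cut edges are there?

The edges on the cycle 10-1-13-11-8-6-10 are not bridges since each lies on that cycle.
But removing 5 - 6 disconnects 5 from 6 — this is a bridge.

1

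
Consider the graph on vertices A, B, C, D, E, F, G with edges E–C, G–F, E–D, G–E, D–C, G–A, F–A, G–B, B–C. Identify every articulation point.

G

Removing G increases the component count from 1 to 2, so G is a cut vertex.
By contrast removing B leaves 1 component; it is not a cut vertex. No other vertex is a cut vertex either.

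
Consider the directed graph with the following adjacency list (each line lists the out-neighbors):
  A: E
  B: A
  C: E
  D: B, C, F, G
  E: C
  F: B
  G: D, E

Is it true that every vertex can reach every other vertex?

There is no directed path from F to D, so the graph is not strongly connected.

No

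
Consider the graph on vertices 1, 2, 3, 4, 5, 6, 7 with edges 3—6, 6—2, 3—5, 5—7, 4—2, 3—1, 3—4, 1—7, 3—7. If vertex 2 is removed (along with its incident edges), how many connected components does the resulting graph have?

1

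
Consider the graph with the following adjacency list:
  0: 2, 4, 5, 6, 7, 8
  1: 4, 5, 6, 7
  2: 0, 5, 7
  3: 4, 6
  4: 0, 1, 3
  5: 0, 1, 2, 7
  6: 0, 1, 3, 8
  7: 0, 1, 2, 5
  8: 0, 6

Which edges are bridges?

none

The edges on the cycle 0-5-1-4-3-6-0 are not bridges since each lies on that cycle.
Every edge lies on some cycle, so there are no bridges.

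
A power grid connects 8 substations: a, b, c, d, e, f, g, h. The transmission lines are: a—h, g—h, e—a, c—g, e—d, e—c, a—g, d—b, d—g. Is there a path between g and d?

Yes

From g we can reach a, b, c, d, e, g, h, which includes d.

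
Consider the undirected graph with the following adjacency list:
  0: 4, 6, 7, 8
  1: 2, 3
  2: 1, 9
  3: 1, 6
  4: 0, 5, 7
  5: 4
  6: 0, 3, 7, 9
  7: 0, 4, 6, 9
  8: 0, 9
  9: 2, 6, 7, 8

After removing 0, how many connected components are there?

1

With 0 gone, the remaining components are: {1, 2, 3, 4, 5, 6, 7, 8, 9}.
That is 1 component.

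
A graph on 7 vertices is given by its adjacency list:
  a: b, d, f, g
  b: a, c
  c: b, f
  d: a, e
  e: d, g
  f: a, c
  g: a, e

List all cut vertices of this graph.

a

Removing a increases the component count from 1 to 2, so a is a cut vertex.
By contrast removing d leaves 1 component; it is not a cut vertex. No other vertex is a cut vertex either.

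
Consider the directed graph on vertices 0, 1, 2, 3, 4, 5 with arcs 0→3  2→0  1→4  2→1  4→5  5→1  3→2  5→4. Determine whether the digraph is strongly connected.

No

There is no directed path from 1 to 2, so the graph is not strongly connected.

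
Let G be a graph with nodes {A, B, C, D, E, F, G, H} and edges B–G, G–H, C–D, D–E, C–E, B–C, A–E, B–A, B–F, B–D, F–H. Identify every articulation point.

B

Removing B increases the component count from 1 to 2, so B is a cut vertex.
By contrast removing E leaves 1 component; it is not a cut vertex. No other vertex is a cut vertex either.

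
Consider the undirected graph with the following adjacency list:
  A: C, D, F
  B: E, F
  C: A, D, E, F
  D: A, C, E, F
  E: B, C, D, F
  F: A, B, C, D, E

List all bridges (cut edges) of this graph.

none

The edges on the cycle F-C-E-B-F are not bridges since each lies on that cycle.
Every edge lies on some cycle, so there are no bridges.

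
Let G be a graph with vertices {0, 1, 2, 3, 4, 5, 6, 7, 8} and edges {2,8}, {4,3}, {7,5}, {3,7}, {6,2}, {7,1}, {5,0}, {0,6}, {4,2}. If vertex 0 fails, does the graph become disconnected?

Deleting 0 leaves 1 component (was 1) (its neighbors 5, 6 remain connected to each other), so 0 is not a cut vertex.

No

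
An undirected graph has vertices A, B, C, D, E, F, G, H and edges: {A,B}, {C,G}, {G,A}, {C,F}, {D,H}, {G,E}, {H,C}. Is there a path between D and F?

Yes

From D we can reach A, B, C, D, E, F, G, H, which includes F.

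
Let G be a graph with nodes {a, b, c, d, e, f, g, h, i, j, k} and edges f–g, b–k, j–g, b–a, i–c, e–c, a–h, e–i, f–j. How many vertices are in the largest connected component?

d is isolated — a component by itself.
Starting from c we can reach c, e, i. That is one component of size 3.
Starting from f we can reach f, g, j. That is one component of size 3.
Starting from a we can reach a, b, h, k. That is one component of size 4.
The largest has 4 vertices.

4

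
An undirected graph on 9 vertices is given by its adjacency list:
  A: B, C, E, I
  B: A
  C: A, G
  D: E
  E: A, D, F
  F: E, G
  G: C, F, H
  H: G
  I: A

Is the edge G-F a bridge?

No

After removing G-F, the path G-C-A-E-F still connects them, so the edge is not a bridge.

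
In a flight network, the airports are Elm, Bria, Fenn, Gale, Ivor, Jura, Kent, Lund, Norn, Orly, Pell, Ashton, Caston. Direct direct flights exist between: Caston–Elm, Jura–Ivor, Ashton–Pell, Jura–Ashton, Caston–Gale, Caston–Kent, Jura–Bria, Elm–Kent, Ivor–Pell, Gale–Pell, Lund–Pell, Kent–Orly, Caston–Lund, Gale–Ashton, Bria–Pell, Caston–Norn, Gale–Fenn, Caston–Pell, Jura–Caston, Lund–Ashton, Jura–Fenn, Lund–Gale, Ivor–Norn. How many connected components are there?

1

Starting from Elm we can reach Elm, Bria, Fenn, Gale, Ivor, Jura, Kent, Lund, Norn, Orly, Pell, Ashton, Caston. That is one component of size 13.
Total: 1 component.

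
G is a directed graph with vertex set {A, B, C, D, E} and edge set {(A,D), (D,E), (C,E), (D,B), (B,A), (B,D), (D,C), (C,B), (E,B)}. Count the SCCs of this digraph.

1

{A, B, C, D, E} are all mutually reachable — one SCC of size 5.
That gives 1 strongly connected component.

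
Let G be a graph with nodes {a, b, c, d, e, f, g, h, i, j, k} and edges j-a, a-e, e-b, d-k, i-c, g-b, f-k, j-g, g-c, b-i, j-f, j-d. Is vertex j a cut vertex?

Yes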